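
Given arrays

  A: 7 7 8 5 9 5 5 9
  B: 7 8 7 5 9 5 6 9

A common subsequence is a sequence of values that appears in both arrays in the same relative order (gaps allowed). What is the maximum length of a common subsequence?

Match 7 (A #1, B #1) → 7 (A #2, B #3) → 5 (A #4, B #4) → 9 (A #5, B #5) → 5 (A #6, B #6) → 9 (A #8, B #8) — 6 values in the same relative order in both, and the DP table's final entry dp[8][8] is also 6, so no common subsequence is longer.

6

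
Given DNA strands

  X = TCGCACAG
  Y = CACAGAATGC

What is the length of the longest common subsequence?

5

Let dp[i][j] be the LCS length of the first i bases of X and the first j bases of Y. dp[i][j] = dp[i-1][j-1]+1 when the i-th and j-th bases match, else max(dp[i-1][j], dp[i][j-1]).
    ·  C  A  C  A  G  A  A  T  G  C
 ·  0  0  0  0  0  0  0  0  0  0  0
 T  0  0  0  0  0  0  0  0  1  1  1
 C  0  1  1  1  1  1  1  1  1  1  2
 G  0  1  1  1  1  2  2  2  2  2  2
 C  0  1  1  2  2  2  2  2  2  2  3
 A  0  1  2  2  3  3  3  3  3  3  3
 C  0  1  2  3  3  3  3  3  3  3  4
 A  0  1  2  3  4  4  4  4  4  4  4
 G  0  1  2  3  4  5  5  5  5  5  5
dp[8][10] = 5. One LCS (by backtracking along matches): CGAAG.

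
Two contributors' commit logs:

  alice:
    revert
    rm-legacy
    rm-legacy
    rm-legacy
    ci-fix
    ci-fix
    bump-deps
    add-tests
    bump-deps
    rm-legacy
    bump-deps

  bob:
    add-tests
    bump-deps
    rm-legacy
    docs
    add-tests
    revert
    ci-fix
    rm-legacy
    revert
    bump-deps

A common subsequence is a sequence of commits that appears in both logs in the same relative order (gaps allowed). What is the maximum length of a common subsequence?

Match revert [1,6], then ci-fix [6,7], then rm-legacy [10,8], then bump-deps [11,10] — 4 commits in the same relative order in both. Since dp[11][10] = 4, nothing longer is possible.

4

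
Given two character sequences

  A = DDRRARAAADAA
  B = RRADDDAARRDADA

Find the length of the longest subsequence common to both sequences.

8

Match R at A[3]=B[1]; then R at A[4]=B[2]; then A at A[5]=B[3]; then A at A[7]=B[7]; then A at A[8]=B[8]; then A at A[9]=B[12]; then D at A[10]=B[13]; then A at A[12]=B[14] — 8 characters in the same relative order in both. The LCS DP gives dp[12][14] = 8, so this is optimal.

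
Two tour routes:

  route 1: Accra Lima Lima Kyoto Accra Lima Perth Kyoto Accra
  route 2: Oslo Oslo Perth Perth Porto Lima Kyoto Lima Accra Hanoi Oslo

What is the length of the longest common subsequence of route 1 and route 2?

Taking Lima at route 1[3]=route 2[6]; then Kyoto at route 1[4]=route 2[7]; then Lima at route 1[6]=route 2[8]; then Accra at route 1[9]=route 2[9] gives a common subsequence of length 4. Since dp[9][11] = 4, nothing longer is possible.

4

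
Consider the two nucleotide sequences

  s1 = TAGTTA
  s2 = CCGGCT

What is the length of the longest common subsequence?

2

Match G at s1[3]=s2[4], T at s1[5]=s2[6] — 2 bases in the same relative order in both. The LCS DP gives dp[6][6] = 2, so this is optimal.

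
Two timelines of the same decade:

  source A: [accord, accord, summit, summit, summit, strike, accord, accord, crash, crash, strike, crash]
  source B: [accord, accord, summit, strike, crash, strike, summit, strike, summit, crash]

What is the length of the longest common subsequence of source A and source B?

7

Taking accord (source A #1, source B #1) → accord (source A #2, source B #2) → summit (source A #5, source B #3) → strike (source A #6, source B #4) → crash (source A #9, source B #5) → strike (source A #11, source B #8) → crash (source A #12, source B #10) gives a common subsequence of length 7. Since dp[12][10] = 7, nothing longer is possible.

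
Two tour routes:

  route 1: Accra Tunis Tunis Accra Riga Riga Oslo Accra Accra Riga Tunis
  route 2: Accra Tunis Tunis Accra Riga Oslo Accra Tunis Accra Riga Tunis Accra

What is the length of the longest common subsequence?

10

One common subsequence of length 10: Accra at route 1[1]=route 2[1] → Tunis at route 1[2]=route 2[2] → Tunis at route 1[3]=route 2[3] → Accra at route 1[4]=route 2[4] → Riga at route 1[6]=route 2[5] → Oslo at route 1[7]=route 2[6] → Accra at route 1[8]=route 2[7] → Accra at route 1[9]=route 2[9] → Riga at route 1[10]=route 2[10] → Tunis at route 1[11]=route 2[11]. The LCS DP gives dp[11][12] = 10, so this is optimal.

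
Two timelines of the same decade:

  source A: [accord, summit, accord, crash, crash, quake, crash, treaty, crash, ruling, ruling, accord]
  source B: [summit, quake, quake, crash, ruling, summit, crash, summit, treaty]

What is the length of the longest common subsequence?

Match summit [2,1], crash [4,4], crash [5,7], treaty [8,9] — 4 events in the same relative order in both. dp[12][9] = 4 confirms this is the maximum.

4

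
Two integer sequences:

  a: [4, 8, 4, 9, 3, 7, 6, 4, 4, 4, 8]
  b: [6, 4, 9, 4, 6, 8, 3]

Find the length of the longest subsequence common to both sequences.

Let dp[i][j] be the LCS length of the first i values of a and the first j values of b. dp[i][j] = dp[i-1][j-1]+1 when the i-th and j-th values match, else max(dp[i-1][j], dp[i][j-1]).
    ·  6  4  9  4  6  8  3
 ·  0  0  0  0  0  0  0  0
 4  0  0  1  1  1  1  1  1
 8  0  0  1  1  1  1  2  2
 4  0  0  1  1  2  2  2  2
 9  0  0  1  2  2  2  2  2
 3  0  0  1  2  2  2  2  3
 7  0  0  1  2  2  2  2  3
 6  0  1  1  2  2  3  3  3
 4  0  1  2  2  3  3  3  3
 4  0  1  2  2  3  3  3  3
 4  0  1  2  2  3  3  3  3
 8  0  1  2  2  3  3  4  4
dp[11][7] = 4. One LCS (by backtracking along matches): 4, 4, 6, 8.

4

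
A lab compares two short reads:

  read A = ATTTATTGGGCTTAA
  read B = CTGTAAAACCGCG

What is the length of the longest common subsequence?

Taking T [2,2]; then T [3,4]; then A [5,8]; then G [8,11]; then G [10,13] gives a common subsequence of length 5, and the DP table's final entry dp[15][13] is also 5, so no common subsequence is longer.

5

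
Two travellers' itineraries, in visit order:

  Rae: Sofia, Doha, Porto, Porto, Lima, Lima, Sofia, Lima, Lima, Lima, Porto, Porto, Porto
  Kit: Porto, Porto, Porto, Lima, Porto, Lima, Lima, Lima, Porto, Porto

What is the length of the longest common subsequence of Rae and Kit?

8

Pick Porto (Rae #3, Kit #2), then Porto (Rae #4, Kit #3), then Lima (Rae #5, Kit #4), then Lima (Rae #8, Kit #6), then Lima (Rae #9, Kit #7), then Lima (Rae #10, Kit #8), then Porto (Rae #12, Kit #9), then Porto (Rae #13, Kit #10); all 8 stops appear in both, in order, and the DP table's final entry dp[13][10] is also 8, so no common subsequence is longer.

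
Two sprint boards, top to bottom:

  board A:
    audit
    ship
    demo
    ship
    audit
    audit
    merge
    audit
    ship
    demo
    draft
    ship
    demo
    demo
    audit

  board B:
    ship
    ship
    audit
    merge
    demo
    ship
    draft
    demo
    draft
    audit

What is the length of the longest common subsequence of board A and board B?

8

One common subsequence of length 8: ship (board A #2, board B #1) → ship (board A #4, board B #2) → audit (board A #6, board B #3) → merge (board A #7, board B #4) → ship (board A #9, board B #6) → demo (board A #10, board B #8) → draft (board A #11, board B #9) → audit (board A #15, board B #10). Since dp[15][10] = 8, nothing longer is possible.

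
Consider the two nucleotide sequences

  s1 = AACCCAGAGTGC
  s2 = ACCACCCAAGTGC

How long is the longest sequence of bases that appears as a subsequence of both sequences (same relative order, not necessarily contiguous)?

11

Pick A at s1[1]=s2[1], A at s1[2]=s2[4], C at s1[3]=s2[5], C at s1[4]=s2[6], C at s1[5]=s2[7], A at s1[6]=s2[8], A at s1[8]=s2[9], G at s1[9]=s2[10], T at s1[10]=s2[11], G at s1[11]=s2[12], C at s1[12]=s2[13]; all 11 bases appear in both, in order. Since dp[12][13] = 11, nothing longer is possible.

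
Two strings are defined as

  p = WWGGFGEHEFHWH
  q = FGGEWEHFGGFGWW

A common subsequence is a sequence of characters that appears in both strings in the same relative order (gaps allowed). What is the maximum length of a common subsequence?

6

Pick W (p #1, q #5) → G (p #3, q #9) → G (p #4, q #10) → F (p #5, q #11) → G (p #6, q #12) → W (p #12, q #14); all 6 characters appear in both, in order. The LCS DP gives dp[13][14] = 6, so this is optimal.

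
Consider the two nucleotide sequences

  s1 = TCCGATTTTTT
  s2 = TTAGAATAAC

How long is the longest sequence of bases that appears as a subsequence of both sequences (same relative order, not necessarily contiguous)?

Let dp[i][j] be the LCS length of the first i bases of s1 and the first j bases of s2. dp[i][j] = dp[i-1][j-1]+1 when the i-th and j-th bases match, else max(dp[i-1][j], dp[i][j-1]).
    ·  T  T  A  G  A  A  T  A  A  C
 ·  0  0  0  0  0  0  0  0  0  0  0
 T  0  1  1  1  1  1  1  1  1  1  1
 C  0  1  1  1  1  1  1  1  1  1  2
 C  0  1  1  1  1  1  1  1  1  1  2
 G  0  1  1  1  2  2  2  2  2  2  2
 A  0  1  1  2  2  3  3  3  3  3  3
 T  0  1  2  2  2  3  3  4  4  4  4
 T  0  1  2  2  2  3  3  4  4  4  4
 T  0  1  2  2  2  3  3  4  4  4  4
 T  0  1  2  2  2  3  3  4  4  4  4
 T  0  1  2  2  2  3  3  4  4  4  4
 T  0  1  2  2  2  3  3  4  4  4  4
dp[11][10] = 4. One LCS (by backtracking along matches): TGAT.

4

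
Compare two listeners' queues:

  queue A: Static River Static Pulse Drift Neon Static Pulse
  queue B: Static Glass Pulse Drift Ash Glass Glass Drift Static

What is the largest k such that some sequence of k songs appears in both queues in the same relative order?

Match Static at queue A[1]=queue B[1], then Pulse at queue A[4]=queue B[3], then Drift at queue A[5]=queue B[8], then Static at queue A[7]=queue B[9] — 4 songs in the same relative order in both. The LCS DP gives dp[8][9] = 4, so this is optimal.

4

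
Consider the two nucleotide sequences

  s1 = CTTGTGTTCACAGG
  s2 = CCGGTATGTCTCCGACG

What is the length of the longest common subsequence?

Match C (s1 #1, s2 #2), T (s1 #2, s2 #5), T (s1 #3, s2 #7), G (s1 #4, s2 #8), T (s1 #5, s2 #9), T (s1 #7, s2 #11), C (s1 #9, s2 #13), A (s1 #10, s2 #15), C (s1 #11, s2 #16), G (s1 #14, s2 #17) — 10 bases in the same relative order in both. The LCS DP gives dp[14][17] = 10, so this is optimal.

10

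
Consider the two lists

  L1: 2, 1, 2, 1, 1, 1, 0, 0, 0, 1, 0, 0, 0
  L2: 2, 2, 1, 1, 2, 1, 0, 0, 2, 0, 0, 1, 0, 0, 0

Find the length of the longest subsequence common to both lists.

Pick 2 (L1 #1, L2 #1); then 2 (L1 #3, L2 #2); then 1 (L1 #4, L2 #3); then 1 (L1 #5, L2 #4); then 1 (L1 #6, L2 #6); then 0 (L1 #7, L2 #8); then 0 (L1 #8, L2 #10); then 0 (L1 #9, L2 #11); then 1 (L1 #10, L2 #12); then 0 (L1 #11, L2 #13); then 0 (L1 #12, L2 #14); then 0 (L1 #13, L2 #15); all 12 values appear in both, in order, and the DP table's final entry dp[13][15] is also 12, so no common subsequence is longer.

12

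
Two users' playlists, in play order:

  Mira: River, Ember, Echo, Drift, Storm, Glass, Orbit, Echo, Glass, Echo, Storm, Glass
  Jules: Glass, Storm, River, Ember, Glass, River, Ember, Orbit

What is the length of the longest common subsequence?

Pick River [1,3], Ember [2,4], Glass [6,5], Orbit [7,8]; all 4 songs appear in both, in order. Since dp[12][8] = 4, nothing longer is possible.

4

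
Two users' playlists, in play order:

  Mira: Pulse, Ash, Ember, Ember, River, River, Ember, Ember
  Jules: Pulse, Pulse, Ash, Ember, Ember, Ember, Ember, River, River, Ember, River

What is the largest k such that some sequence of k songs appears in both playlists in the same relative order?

7

Pick Pulse (Mira #1, Jules #2), then Ash (Mira #2, Jules #3), then Ember (Mira #3, Jules #6), then Ember (Mira #4, Jules #7), then River (Mira #5, Jules #8), then River (Mira #6, Jules #9), then Ember (Mira #7, Jules #10); all 7 songs appear in both, in order. dp[8][11] = 7 confirms this is the maximum.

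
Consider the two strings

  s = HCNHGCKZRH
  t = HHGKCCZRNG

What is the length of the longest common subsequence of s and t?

Match H at s[1]=t[1], then H at s[4]=t[2], then G at s[5]=t[3], then C at s[6]=t[6], then Z at s[8]=t[7], then R at s[9]=t[8] — 6 characters in the same relative order in both. Since dp[10][10] = 6, nothing longer is possible.

6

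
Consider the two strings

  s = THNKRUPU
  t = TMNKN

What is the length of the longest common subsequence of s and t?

3

Let dp[i][j] be the LCS length of the first i characters of s and the first j characters of t. dp[i][j] = dp[i-1][j-1]+1 when the i-th and j-th characters match, else max(dp[i-1][j], dp[i][j-1]).
    ·  T  M  N  K  N
 ·  0  0  0  0  0  0
 T  0  1  1  1  1  1
 H  0  1  1  1  1  1
 N  0  1  1  2  2  2
 K  0  1  1  2  3  3
 R  0  1  1  2  3  3
 U  0  1  1  2  3  3
 P  0  1  1  2  3  3
 U  0  1  1  2  3  3
dp[8][5] = 3. One LCS (by backtracking along matches): TNK.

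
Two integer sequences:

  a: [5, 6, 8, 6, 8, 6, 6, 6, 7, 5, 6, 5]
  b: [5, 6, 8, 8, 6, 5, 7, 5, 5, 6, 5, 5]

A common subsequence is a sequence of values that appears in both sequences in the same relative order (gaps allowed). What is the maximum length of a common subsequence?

Taking 5 [1,1] → 6 [2,2] → 8 [3,3] → 8 [5,4] → 6 [6,5] → 7 [9,7] → 5 [10,9] → 6 [11,10] → 5 [12,12] gives a common subsequence of length 9, and the DP table's final entry dp[12][12] is also 9, so no common subsequence is longer.

9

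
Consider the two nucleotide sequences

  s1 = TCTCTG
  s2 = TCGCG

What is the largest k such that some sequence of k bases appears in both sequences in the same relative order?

Taking T (s1 #1, s2 #1), C (s1 #2, s2 #2), C (s1 #4, s2 #4), G (s1 #6, s2 #5) gives a common subsequence of length 4. Since dp[6][5] = 4, nothing longer is possible.

4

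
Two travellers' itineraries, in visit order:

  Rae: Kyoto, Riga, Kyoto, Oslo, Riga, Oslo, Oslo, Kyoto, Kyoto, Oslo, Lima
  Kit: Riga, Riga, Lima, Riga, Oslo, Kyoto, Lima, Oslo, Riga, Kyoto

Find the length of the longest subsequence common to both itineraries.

Taking Riga (Rae #2, Kit #4), Kyoto (Rae #3, Kit #6), Oslo (Rae #4, Kit #8), Riga (Rae #5, Kit #9), Kyoto (Rae #9, Kit #10) gives a common subsequence of length 5. Since dp[11][10] = 5, nothing longer is possible.

5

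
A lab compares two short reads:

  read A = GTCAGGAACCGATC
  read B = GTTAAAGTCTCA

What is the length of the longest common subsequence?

Taking G [1,1], T [2,3], A [4,4], A [7,5], A [8,6], C [9,9], C [10,11], A [12,12] gives a common subsequence of length 8. The LCS DP gives dp[14][12] = 8, so this is optimal.

8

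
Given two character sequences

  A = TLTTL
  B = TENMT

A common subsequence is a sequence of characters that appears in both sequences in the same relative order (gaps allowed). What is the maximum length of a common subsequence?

Match T (A #1, B #1) → T (A #4, B #5) — 2 characters in the same relative order in both, and the DP table's final entry dp[5][5] is also 2, so no common subsequence is longer.

2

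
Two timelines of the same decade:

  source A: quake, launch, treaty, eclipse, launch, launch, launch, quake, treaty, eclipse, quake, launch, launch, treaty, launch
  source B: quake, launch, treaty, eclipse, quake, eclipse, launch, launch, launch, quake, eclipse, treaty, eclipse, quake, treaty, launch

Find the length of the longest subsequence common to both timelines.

One common subsequence of length 13: quake (source A #1, source B #1), then launch (source A #2, source B #2), then treaty (source A #3, source B #3), then eclipse (source A #4, source B #6), then launch (source A #5, source B #7), then launch (source A #6, source B #8), then launch (source A #7, source B #9), then quake (source A #8, source B #10), then treaty (source A #9, source B #12), then eclipse (source A #10, source B #13), then quake (source A #11, source B #14), then treaty (source A #14, source B #15), then launch (source A #15, source B #16). The LCS DP gives dp[15][16] = 13, so this is optimal.

13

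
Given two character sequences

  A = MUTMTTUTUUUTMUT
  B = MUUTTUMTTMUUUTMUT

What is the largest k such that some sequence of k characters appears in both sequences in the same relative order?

13

Pick M [1,1]; then U [2,3]; then T [3,5]; then M [4,7]; then T [5,8]; then T [6,9]; then U [9,11]; then U [10,12]; then U [11,13]; then T [12,14]; then M [13,15]; then U [14,16]; then T [15,17]; all 13 characters appear in both, in order. dp[15][17] = 13 confirms this is the maximum.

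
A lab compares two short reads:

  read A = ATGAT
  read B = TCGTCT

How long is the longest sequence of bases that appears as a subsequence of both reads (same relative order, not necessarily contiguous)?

Let dp[i][j] be the LCS length of the first i bases of read A and the first j bases of read B. dp[i][j] = dp[i-1][j-1]+1 when the i-th and j-th bases match, else max(dp[i-1][j], dp[i][j-1]).
    ·  T  C  G  T  C  T
 ·  0  0  0  0  0  0  0
 A  0  0  0  0  0  0  0
 T  0  1  1  1  1  1  1
 G  0  1  1  2  2  2  2
 A  0  1  1  2  2  2  2
 T  0  1  1  2  3  3  3
dp[5][6] = 3. One LCS (by backtracking along matches): TGT.

3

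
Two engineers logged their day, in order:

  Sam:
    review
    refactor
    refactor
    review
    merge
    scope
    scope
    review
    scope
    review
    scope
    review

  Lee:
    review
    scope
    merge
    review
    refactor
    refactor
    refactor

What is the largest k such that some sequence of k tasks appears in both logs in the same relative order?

3

One common subsequence of length 3: review [1,4]; then refactor [2,6]; then refactor [3,7]. The LCS DP gives dp[12][7] = 3, so this is optimal.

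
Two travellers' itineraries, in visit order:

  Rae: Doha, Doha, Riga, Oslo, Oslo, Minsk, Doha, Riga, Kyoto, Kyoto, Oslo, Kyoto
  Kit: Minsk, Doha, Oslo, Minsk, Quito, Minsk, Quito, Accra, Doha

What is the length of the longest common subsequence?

4

Taking Doha (Rae #2, Kit #2), then Oslo (Rae #4, Kit #3), then Minsk (Rae #6, Kit #6), then Doha (Rae #7, Kit #9) gives a common subsequence of length 4. The LCS DP gives dp[12][9] = 4, so this is optimal.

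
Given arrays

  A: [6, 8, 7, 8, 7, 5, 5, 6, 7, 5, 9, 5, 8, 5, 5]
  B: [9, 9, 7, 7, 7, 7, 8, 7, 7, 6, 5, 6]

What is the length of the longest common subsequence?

Pick 8 (A #2, B #7); then 7 (A #3, B #8); then 7 (A #5, B #9); then 5 (A #7, B #11); then 6 (A #8, B #12); all 5 values appear in both, in order. Since dp[15][12] = 5, nothing longer is possible.

5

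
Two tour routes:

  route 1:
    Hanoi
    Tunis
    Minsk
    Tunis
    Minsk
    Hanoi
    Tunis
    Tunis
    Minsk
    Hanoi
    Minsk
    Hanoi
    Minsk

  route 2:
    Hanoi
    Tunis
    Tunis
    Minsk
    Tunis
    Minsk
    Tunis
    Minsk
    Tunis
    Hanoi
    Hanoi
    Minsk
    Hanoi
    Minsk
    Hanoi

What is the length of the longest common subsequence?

11

Taking Hanoi at route 1[1]=route 2[1] → Tunis at route 1[2]=route 2[3] → Minsk at route 1[3]=route 2[4] → Tunis at route 1[4]=route 2[5] → Minsk at route 1[5]=route 2[6] → Tunis at route 1[7]=route 2[7] → Tunis at route 1[8]=route 2[9] → Minsk at route 1[9]=route 2[12] → Hanoi at route 1[10]=route 2[13] → Minsk at route 1[11]=route 2[14] → Hanoi at route 1[12]=route 2[15] gives a common subsequence of length 11. Since dp[13][15] = 11, nothing longer is possible.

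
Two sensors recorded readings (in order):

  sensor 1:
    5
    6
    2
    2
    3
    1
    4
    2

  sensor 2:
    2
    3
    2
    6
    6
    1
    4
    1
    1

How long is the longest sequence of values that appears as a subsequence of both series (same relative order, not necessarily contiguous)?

Let dp[i][j] be the LCS length of the first i values of sensor 1 and the first j values of sensor 2. dp[i][j] = dp[i-1][j-1]+1 when the i-th and j-th values match, else max(dp[i-1][j], dp[i][j-1]).
    ·  2  3  2  6  6  1  4  1  1
 ·  0  0  0  0  0  0  0  0  0  0
 5  0  0  0  0  0  0  0  0  0  0
 6  0  0  0  0  1  1  1  1  1  1
 2  0  1  1  1  1  1  1  1  1  1
 2  0  1  1  2  2  2  2  2  2  2
 3  0  1  2  2  2  2  2  2  2  2
 1  0  1  2  2  2  2  3  3  3  3
 4  0  1  2  2  2  2  3  4  4  4
 2  0  1  2  3  3  3  3  4  4  4
dp[8][9] = 4. One LCS (by backtracking along matches): 2, 2, 1, 4.

4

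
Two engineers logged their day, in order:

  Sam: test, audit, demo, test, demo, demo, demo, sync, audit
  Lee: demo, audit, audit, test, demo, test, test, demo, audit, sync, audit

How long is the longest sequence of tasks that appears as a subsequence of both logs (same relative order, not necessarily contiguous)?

Taking test (Sam #1, Lee #4), demo (Sam #3, Lee #5), test (Sam #4, Lee #7), demo (Sam #5, Lee #8), sync (Sam #8, Lee #10), audit (Sam #9, Lee #11) gives a common subsequence of length 6. The LCS DP gives dp[9][11] = 6, so this is optimal.

6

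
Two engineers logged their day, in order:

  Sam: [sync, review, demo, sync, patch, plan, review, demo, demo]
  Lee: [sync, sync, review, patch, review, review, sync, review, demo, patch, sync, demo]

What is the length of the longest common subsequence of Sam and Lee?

Taking sync at Sam[1]=Lee[2]; then review at Sam[2]=Lee[6]; then sync at Sam[4]=Lee[7]; then review at Sam[7]=Lee[8]; then demo at Sam[8]=Lee[9]; then demo at Sam[9]=Lee[12] gives a common subsequence of length 6. The LCS DP gives dp[9][12] = 6, so this is optimal.

6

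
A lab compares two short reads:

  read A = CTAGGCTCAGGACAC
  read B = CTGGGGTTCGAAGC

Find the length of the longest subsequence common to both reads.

10

Match C at read A[1]=read B[1] → T at read A[2]=read B[2] → G at read A[4]=read B[5] → G at read A[5]=read B[6] → T at read A[7]=read B[8] → C at read A[8]=read B[9] → G at read A[11]=read B[10] → A at read A[12]=read B[11] → A at read A[14]=read B[12] → C at read A[15]=read B[14] — 10 bases in the same relative order in both. Since dp[15][14] = 10, nothing longer is possible.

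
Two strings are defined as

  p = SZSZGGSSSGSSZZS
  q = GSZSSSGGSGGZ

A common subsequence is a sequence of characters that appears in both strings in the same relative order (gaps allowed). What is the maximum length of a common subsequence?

Taking S (p #1, q #2); then Z (p #2, q #3); then S (p #3, q #6); then G (p #5, q #7); then G (p #6, q #8); then S (p #7, q #9); then G (p #10, q #11); then Z (p #14, q #12) gives a common subsequence of length 8, and the DP table's final entry dp[15][12] is also 8, so no common subsequence is longer.

8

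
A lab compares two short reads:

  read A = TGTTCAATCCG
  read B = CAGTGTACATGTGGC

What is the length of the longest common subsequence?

7

Match T (read A #1, read B #4), then G (read A #2, read B #5), then T (read A #3, read B #6), then C (read A #5, read B #8), then A (read A #6, read B #9), then T (read A #8, read B #12), then C (read A #10, read B #15) — 7 bases in the same relative order in both. The LCS DP gives dp[11][15] = 7, so this is optimal.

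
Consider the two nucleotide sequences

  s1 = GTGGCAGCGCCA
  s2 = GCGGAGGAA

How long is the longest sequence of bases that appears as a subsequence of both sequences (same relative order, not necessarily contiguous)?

Let dp[i][j] be the LCS length of the first i bases of s1 and the first j bases of s2. dp[i][j] = dp[i-1][j-1]+1 when the i-th and j-th bases match, else max(dp[i-1][j], dp[i][j-1]).
    ·  G  C  G  G  A  G  G  A  A
 ·  0  0  0  0  0  0  0  0  0  0
 G  0  1  1  1  1  1  1  1  1  1
 T  0  1  1  1  1  1  1  1  1  1
 G  0  1  1  2  2  2  2  2  2  2
 G  0  1  1  2  3  3  3  3  3  3
 C  0  1  2  2  3  3  3  3  3  3
 A  0  1  2  2  3  4  4  4  4  4
 G  0  1  2  3  3  4  5  5  5  5
 C  0  1  2  3  3  4  5  5  5  5
 G  0  1  2  3  4  4  5  6  6  6
 C  0  1  2  3  4  4  5  6  6  6
 C  0  1  2  3  4  4  5  6  6  6
 A  0  1  2  3  4  5  5  6  7  7
dp[12][9] = 7. One LCS (by backtracking along matches): GGGAGGA.

7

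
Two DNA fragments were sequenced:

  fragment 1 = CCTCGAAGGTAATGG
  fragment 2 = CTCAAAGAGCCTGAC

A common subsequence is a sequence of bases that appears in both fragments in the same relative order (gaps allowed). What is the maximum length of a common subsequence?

Match C at fragment 1[2]=fragment 2[1] → T at fragment 1[3]=fragment 2[2] → C at fragment 1[4]=fragment 2[3] → A at fragment 1[6]=fragment 2[5] → A at fragment 1[7]=fragment 2[6] → G at fragment 1[8]=fragment 2[7] → G at fragment 1[9]=fragment 2[9] → T at fragment 1[10]=fragment 2[12] → A at fragment 1[11]=fragment 2[14] — 9 bases in the same relative order in both. The LCS DP gives dp[15][15] = 9, so this is optimal.

9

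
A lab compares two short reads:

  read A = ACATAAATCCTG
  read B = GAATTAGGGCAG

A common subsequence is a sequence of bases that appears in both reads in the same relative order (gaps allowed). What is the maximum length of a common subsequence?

6

Let dp[i][j] be the LCS length of the first i bases of read A and the first j bases of read B. dp[i][j] = dp[i-1][j-1]+1 when the i-th and j-th bases match, else max(dp[i-1][j], dp[i][j-1]).
    ·  G  A  A  T  T  A  G  G  G  C  A  G
 ·  0  0  0  0  0  0  0  0  0  0  0  0  0
 A  0  0  1  1  1  1  1  1  1  1  1  1  1
 C  0  0  1  1  1  1  1  1  1  1  2  2  2
 A  0  0  1  2  2  2  2  2  2  2  2  3  3
 T  0  0  1  2  3  3  3  3  3  3  3  3  3
 A  0  0  1  2  3  3  4  4  4  4  4  4  4
 A  0  0  1  2  3  3  4  4  4  4  4  5  5
 A  0  0  1  2  3  3  4  4  4  4  4  5  5
 T  0  0  1  2  3  4  4  4  4  4  4  5  5
 C  0  0  1  2  3  4  4  4  4  4  5  5  5
 C  0  0  1  2  3  4  4  4  4  4  5  5  5
 T  0  0  1  2  3  4  4  4  4  4  5  5  5
 G  0  1  1  2  3  4  4  5  5  5  5  5  6
dp[12][12] = 6. One LCS (by backtracking along matches): AATAAG.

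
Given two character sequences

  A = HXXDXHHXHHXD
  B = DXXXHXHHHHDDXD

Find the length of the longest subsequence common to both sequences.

9

Taking X (A #2, B #3); then X (A #3, B #4); then X (A #5, B #6); then H (A #6, B #7); then H (A #7, B #8); then H (A #9, B #9); then H (A #10, B #10); then X (A #11, B #13); then D (A #12, B #14) gives a common subsequence of length 9. The LCS DP gives dp[12][14] = 9, so this is optimal.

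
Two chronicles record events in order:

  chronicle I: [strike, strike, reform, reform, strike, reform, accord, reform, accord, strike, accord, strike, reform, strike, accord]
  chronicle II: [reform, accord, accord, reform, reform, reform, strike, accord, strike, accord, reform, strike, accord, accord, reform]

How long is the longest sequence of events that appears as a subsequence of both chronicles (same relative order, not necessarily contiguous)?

Match reform [3,1] → reform [4,4] → reform [6,5] → reform [8,6] → accord [9,8] → strike [10,9] → accord [11,10] → reform [13,11] → strike [14,12] → accord [15,14] — 10 events in the same relative order in both. The LCS DP gives dp[15][15] = 10, so this is optimal.

10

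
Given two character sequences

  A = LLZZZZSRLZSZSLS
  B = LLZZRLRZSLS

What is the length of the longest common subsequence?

10

Match L at A[1]=B[1]; then L at A[2]=B[2]; then Z at A[5]=B[3]; then Z at A[6]=B[4]; then R at A[8]=B[5]; then L at A[9]=B[6]; then Z at A[12]=B[8]; then S at A[13]=B[9]; then L at A[14]=B[10]; then S at A[15]=B[11] — 10 characters in the same relative order in both. Since dp[15][11] = 10, nothing longer is possible.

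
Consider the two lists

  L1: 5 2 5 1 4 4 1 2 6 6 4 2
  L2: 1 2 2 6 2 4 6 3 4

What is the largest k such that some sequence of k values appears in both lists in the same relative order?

Let dp[i][j] be the LCS length of the first i values of L1 and the first j values of L2. dp[i][j] = dp[i-1][j-1]+1 when the i-th and j-th values match, else max(dp[i-1][j], dp[i][j-1]).
    ·  1  2  2  6  2  4  6  3  4
 ·  0  0  0  0  0  0  0  0  0  0
 5  0  0  0  0  0  0  0  0  0  0
 2  0  0  1  1  1  1  1  1  1  1
 5  0  0  1  1  1  1  1  1  1  1
 1  0  1  1  1  1  1  1  1  1  1
 4  0  1  1  1  1  1  2  2  2  2
 4  0  1  1  1  1  1  2  2  2  3
 1  0  1  1  1  1  1  2  2  2  3
 2  0  1  2  2  2  2  2  2  2  3
 6  0  1  2  2  3  3  3  3  3  3
 6  0  1  2  2  3  3  3  4  4  4
 4  0  1  2  2  3  3  4  4  4  5
 2  0  1  2  3  3  4  4  4  4  5
dp[12][9] = 5. One LCS (by backtracking along matches): 2, 2, 6, 6, 4.

5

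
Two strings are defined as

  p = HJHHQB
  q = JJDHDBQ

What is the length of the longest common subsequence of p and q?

Match J at p[2]=q[2], then H at p[3]=q[4], then Q at p[5]=q[7] — 3 characters in the same relative order in both. dp[6][7] = 3 confirms this is the maximum.

3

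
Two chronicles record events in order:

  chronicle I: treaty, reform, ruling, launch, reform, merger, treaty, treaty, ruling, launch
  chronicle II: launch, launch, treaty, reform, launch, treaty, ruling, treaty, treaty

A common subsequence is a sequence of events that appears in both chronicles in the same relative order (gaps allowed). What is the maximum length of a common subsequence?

5

Match treaty at chronicle I[1]=chronicle II[3] → reform at chronicle I[2]=chronicle II[4] → ruling at chronicle I[3]=chronicle II[7] → treaty at chronicle I[7]=chronicle II[8] → treaty at chronicle I[8]=chronicle II[9] — 5 events in the same relative order in both. The LCS DP gives dp[10][9] = 5, so this is optimal.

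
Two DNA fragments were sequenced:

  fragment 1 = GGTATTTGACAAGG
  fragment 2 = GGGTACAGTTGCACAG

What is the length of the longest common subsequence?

Pick G at fragment 1[1]=fragment 2[2], G at fragment 1[2]=fragment 2[3], T at fragment 1[3]=fragment 2[4], A at fragment 1[4]=fragment 2[7], T at fragment 1[6]=fragment 2[9], T at fragment 1[7]=fragment 2[10], G at fragment 1[8]=fragment 2[11], A at fragment 1[9]=fragment 2[13], C at fragment 1[10]=fragment 2[14], A at fragment 1[12]=fragment 2[15], G at fragment 1[14]=fragment 2[16]; all 11 bases appear in both, in order, and the DP table's final entry dp[14][16] is also 11, so no common subsequence is longer.

11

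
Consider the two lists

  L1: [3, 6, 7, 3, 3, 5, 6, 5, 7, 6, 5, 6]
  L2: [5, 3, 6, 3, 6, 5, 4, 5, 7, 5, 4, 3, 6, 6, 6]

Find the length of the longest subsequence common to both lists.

8

Pick 3 [1,2] → 6 [2,3] → 3 [4,4] → 5 [6,6] → 5 [8,8] → 7 [9,9] → 6 [10,14] → 6 [12,15]; all 8 values appear in both, in order, and the DP table's final entry dp[12][15] is also 8, so no common subsequence is longer.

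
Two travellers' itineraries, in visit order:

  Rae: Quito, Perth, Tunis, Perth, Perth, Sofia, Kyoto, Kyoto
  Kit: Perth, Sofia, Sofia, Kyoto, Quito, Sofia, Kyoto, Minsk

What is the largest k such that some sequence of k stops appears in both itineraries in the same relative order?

One common subsequence of length 4: Perth at Rae[2]=Kit[1], then Sofia at Rae[6]=Kit[3], then Kyoto at Rae[7]=Kit[4], then Kyoto at Rae[8]=Kit[7]. Since dp[8][8] = 4, nothing longer is possible.

4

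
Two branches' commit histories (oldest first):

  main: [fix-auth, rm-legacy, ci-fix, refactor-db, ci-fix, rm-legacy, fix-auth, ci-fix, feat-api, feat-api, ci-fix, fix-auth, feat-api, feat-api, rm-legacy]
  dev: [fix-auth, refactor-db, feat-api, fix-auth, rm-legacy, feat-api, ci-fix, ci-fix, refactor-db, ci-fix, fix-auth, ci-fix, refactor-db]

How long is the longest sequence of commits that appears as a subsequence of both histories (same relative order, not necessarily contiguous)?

One common subsequence of length 7: fix-auth [1,4], rm-legacy [2,5], ci-fix [3,8], refactor-db [4,9], ci-fix [5,10], fix-auth [7,11], ci-fix [8,12], and the DP table's final entry dp[15][13] is also 7, so no common subsequence is longer.

7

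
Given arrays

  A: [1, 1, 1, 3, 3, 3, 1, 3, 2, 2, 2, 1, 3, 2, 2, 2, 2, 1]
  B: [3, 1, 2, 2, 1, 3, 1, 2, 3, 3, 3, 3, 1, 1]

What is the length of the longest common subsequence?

Taking 1 [1,2] → 1 [2,5] → 1 [3,7] → 3 [4,9] → 3 [5,10] → 3 [6,11] → 3 [8,12] → 1 [12,13] → 1 [18,14] gives a common subsequence of length 9. The LCS DP gives dp[18][14] = 9, so this is optimal.

9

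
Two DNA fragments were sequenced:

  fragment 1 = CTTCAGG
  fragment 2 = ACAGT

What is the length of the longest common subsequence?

One common subsequence of length 3: C at fragment 1[4]=fragment 2[2], then A at fragment 1[5]=fragment 2[3], then G at fragment 1[6]=fragment 2[4]. Since dp[7][5] = 3, nothing longer is possible.

3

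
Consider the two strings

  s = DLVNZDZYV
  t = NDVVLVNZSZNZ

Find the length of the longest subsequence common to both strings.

6

Taking D at s[1]=t[2] → L at s[2]=t[5] → V at s[3]=t[6] → N at s[4]=t[7] → Z at s[5]=t[10] → Z at s[7]=t[12] gives a common subsequence of length 6. The LCS DP gives dp[9][12] = 6, so this is optimal.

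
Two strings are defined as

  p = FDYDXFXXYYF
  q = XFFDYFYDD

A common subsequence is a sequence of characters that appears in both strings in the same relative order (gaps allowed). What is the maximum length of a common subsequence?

Let dp[i][j] be the LCS length of the first i characters of p and the first j characters of q. dp[i][j] = dp[i-1][j-1]+1 when the i-th and j-th characters match, else max(dp[i-1][j], dp[i][j-1]).
    ·  X  F  F  D  Y  F  Y  D  D
 ·  0  0  0  0  0  0  0  0  0  0
 F  0  0  1  1  1  1  1  1  1  1
 D  0  0  1  1  2  2  2  2  2  2
 Y  0  0  1  1  2  3  3  3  3  3
 D  0  0  1  1  2  3  3  3  4  4
 X  0  1  1  1  2  3  3  3  4  4
 F  0  1  2  2  2  3  4  4  4  4
 X  0  1  2  2  2  3  4  4  4  4
 X  0  1  2  2  2  3  4  4  4  4
 Y  0  1  2  2  2  3  4  5  5  5
 Y  0  1  2  2  2  3  4  5  5  5
 F  0  1  2  3  3  3  4  5  5  5
dp[11][9] = 5. One LCS (by backtracking along matches): FDYFY.

5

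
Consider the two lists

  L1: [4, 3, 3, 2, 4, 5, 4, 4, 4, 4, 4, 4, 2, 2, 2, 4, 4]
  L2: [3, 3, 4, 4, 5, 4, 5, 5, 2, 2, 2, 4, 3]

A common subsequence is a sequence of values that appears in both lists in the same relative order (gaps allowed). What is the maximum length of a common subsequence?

9

Pick 3 at L1[2]=L2[1]; then 3 at L1[3]=L2[2]; then 4 at L1[5]=L2[4]; then 5 at L1[6]=L2[5]; then 4 at L1[7]=L2[6]; then 2 at L1[13]=L2[9]; then 2 at L1[14]=L2[10]; then 2 at L1[15]=L2[11]; then 4 at L1[16]=L2[12]; all 9 values appear in both, in order, and the DP table's final entry dp[17][13] is also 9, so no common subsequence is longer.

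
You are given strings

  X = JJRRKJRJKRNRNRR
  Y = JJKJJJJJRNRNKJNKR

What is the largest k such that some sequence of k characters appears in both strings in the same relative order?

One common subsequence of length 10: J [1,1]; then J [2,2]; then K [5,3]; then J [6,7]; then J [8,8]; then R [10,9]; then N [11,10]; then R [12,11]; then N [13,15]; then R [15,17]. Since dp[15][17] = 10, nothing longer is possible.

10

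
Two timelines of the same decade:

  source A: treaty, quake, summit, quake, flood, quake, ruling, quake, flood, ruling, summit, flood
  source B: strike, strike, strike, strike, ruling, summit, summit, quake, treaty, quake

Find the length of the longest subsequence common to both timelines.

3

Pick summit [3,7], then quake [4,8], then quake [8,10]; all 3 events appear in both, in order. Since dp[12][10] = 3, nothing longer is possible.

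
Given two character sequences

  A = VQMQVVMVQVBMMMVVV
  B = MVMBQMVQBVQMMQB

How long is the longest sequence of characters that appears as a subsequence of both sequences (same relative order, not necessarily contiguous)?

Taking V [1,2], then M [3,3], then Q [4,5], then M [7,6], then V [8,7], then Q [9,8], then V [10,10], then M [12,12], then M [13,13] gives a common subsequence of length 9. Since dp[17][15] = 9, nothing longer is possible.

9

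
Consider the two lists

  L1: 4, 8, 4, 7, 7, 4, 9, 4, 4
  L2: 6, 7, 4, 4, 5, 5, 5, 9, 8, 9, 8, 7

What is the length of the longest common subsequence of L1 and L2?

3

Let dp[i][j] be the LCS length of the first i values of L1 and the first j values of L2. dp[i][j] = dp[i-1][j-1]+1 when the i-th and j-th values match, else max(dp[i-1][j], dp[i][j-1]).
    ·  6  7  4  4  5  5  5  9  8  9  8  7
 ·  0  0  0  0  0  0  0  0  0  0  0  0  0
 4  0  0  0  1  1  1  1  1  1  1  1  1  1
 8  0  0  0  1  1  1  1  1  1  2  2  2  2
 4  0  0  0  1  2  2  2  2  2  2  2  2  2
 7  0  0  1  1  2  2  2  2  2  2  2  2  3
 7  0  0  1  1  2  2  2  2  2  2  2  2  3
 4  0  0  1  2  2  2  2  2  2  2  2  2  3
 9  0  0  1  2  2  2  2  2  3  3  3  3  3
 4  0  0  1  2  3  3  3  3  3  3  3  3  3
 4  0  0  1  2  3  3  3  3  3  3  3  3  3
dp[9][12] = 3. One LCS (by backtracking along matches): 4, 8, 7.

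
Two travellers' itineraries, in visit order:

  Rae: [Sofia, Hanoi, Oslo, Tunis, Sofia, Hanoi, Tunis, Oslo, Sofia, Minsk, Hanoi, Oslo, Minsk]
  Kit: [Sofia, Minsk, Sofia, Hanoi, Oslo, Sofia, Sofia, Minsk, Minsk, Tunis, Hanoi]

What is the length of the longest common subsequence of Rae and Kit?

7

Pick Sofia (Rae #1, Kit #3), Hanoi (Rae #2, Kit #4), Oslo (Rae #3, Kit #5), Sofia (Rae #5, Kit #6), Sofia (Rae #9, Kit #7), Minsk (Rae #10, Kit #9), Hanoi (Rae #11, Kit #11); all 7 stops appear in both, in order. The LCS DP gives dp[13][11] = 7, so this is optimal.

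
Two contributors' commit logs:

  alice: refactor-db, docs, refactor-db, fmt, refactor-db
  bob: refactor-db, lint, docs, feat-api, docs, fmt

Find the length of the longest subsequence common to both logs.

Match refactor-db [1,1], docs [2,5], fmt [4,6] — 3 commits in the same relative order in both, and the DP table's final entry dp[5][6] is also 3, so no common subsequence is longer.

3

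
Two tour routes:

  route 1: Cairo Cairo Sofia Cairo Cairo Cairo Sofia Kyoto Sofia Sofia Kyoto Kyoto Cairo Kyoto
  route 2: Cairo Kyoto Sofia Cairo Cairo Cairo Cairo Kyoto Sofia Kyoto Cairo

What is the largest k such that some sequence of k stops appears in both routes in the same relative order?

One common subsequence of length 9: Cairo [1,1], then Cairo [2,4], then Cairo [4,5], then Cairo [5,6], then Cairo [6,7], then Kyoto [8,8], then Sofia [10,9], then Kyoto [12,10], then Cairo [13,11]. Since dp[14][11] = 9, nothing longer is possible.

9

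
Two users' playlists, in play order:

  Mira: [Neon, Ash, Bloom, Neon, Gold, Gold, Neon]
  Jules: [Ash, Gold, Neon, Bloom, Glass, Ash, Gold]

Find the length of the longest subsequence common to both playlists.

3

One common subsequence of length 3: Neon at Mira[1]=Jules[3], Ash at Mira[2]=Jules[6], Gold at Mira[6]=Jules[7]. dp[7][7] = 3 confirms this is the maximum.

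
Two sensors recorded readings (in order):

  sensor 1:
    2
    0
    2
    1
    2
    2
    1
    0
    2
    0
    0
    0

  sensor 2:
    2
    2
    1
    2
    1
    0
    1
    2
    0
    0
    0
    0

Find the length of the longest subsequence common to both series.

Let dp[i][j] be the LCS length of the first i values of sensor 1 and the first j values of sensor 2. dp[i][j] = dp[i-1][j-1]+1 when the i-th and j-th values match, else max(dp[i-1][j], dp[i][j-1]).
    ·  2  2  1  2  1  0  1  2  0  0  0  0
 ·  0  0  0  0  0  0  0  0  0  0  0  0  0
 2  0  1  1  1  1  1  1  1  1  1  1  1  1
 0  0  1  1  1  1  1  2  2  2  2  2  2  2
 2  0  1  2  2  2  2  2  2  3  3  3  3  3
 1  0  1  2  3  3  3  3  3  3  3  3  3  3
 2  0  1  2  3  4  4  4  4  4  4  4  4  4
 2  0  1  2  3  4  4  4  4  5  5  5  5  5
 1  0  1  2  3  4  5  5  5  5  5  5  5  5
 0  0  1  2  3  4  5  6  6  6  6  6  6  6
 2  0  1  2  3  4  5  6  6  7  7  7  7  7
 0  0  1  2  3  4  5  6  6  7  8  8  8  8
 0  0  1  2  3  4  5  6  6  7  8  9  9  9
 0  0  1  2  3  4  5  6  6  7  8  9 10 10
dp[12][12] = 10. One LCS (by backtracking along matches): 2, 2, 1, 2, 1, 0, 2, 0, 0, 0.

10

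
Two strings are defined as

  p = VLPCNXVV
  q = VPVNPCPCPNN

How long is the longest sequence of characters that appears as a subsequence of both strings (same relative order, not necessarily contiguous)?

4

One common subsequence of length 4: V [1,3] → P [3,7] → C [4,8] → N [5,11], and the DP table's final entry dp[8][11] is also 4, so no common subsequence is longer.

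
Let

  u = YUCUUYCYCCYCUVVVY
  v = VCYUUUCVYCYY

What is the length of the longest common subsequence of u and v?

9

Pick Y at u[1]=v[3], U at u[2]=v[4], U at u[4]=v[5], U at u[5]=v[6], C at u[7]=v[7], Y at u[8]=v[9], C at u[10]=v[10], Y at u[11]=v[11], Y at u[17]=v[12]; all 9 characters appear in both, in order. The LCS DP gives dp[17][12] = 9, so this is optimal.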